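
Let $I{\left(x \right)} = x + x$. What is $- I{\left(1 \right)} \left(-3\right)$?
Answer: $6$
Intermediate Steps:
$I{\left(x \right)} = 2 x$
$- I{\left(1 \right)} \left(-3\right) = - 2 \cdot 1 \left(-3\right) = - 2 \left(-3\right) = \left(-1\right) \left(-6\right) = 6$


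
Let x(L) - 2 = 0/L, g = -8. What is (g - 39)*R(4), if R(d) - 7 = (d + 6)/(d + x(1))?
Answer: -1222/3 ≈ -407.33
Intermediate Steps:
x(L) = 2 (x(L) = 2 + 0/L = 2 + 0 = 2)
R(d) = 7 + (6 + d)/(2 + d) (R(d) = 7 + (d + 6)/(d + 2) = 7 + (6 + d)/(2 + d))
(g - 39)*R(4) = (-8 - 39)*(4*(5 + 2*4)/(2 + 4)) = -188*(5 + 8)/6 = -188*13/6 = -47*26/3 = -1222/3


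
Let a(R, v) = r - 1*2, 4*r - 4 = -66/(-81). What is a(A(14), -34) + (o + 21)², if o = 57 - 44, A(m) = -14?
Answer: 62381/54 ≈ 1155.2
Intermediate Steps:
r = 65/54 (r = 1 + (-66/(-81))/4 = 1 + (-66*(-1/81))/4 = 1 + (¼)*(22/27) = 1 + 11/54 = 65/54 ≈ 1.2037)
a(R, v) = -43/54 (a(R, v) = 65/54 - 1*2 = 65/54 - 2 = -43/54)
o = 13
a(A(14), -34) + (o + 21)² = -43/54 + (13 + 21)² = -43/54 + 34² = -43/54 + 1156 = 62381/54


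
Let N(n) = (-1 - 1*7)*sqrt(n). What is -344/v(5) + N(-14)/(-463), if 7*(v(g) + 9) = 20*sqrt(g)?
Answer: 151704/1969 + 48160*sqrt(5)/1969 + 8*I*sqrt(14)/463 ≈ 131.74 + 0.064651*I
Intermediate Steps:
v(g) = -9 + 20*sqrt(g)/7 (v(g) = -9 + (20*sqrt(g))/7 = -9 + 20*sqrt(g)/7)
N(n) = -8*sqrt(n) (N(n) = (-1 - 7)*sqrt(n) = -8*sqrt(n))
-344/v(5) + N(-14)/(-463) = -344/(-9 + 20*sqrt(5)/7) - 8*I*sqrt(14)/(-463) = -344/(-9 + 20*sqrt(5)/7) - 8*I*sqrt(14)*(-1/463) = -344/(-9 + 20*sqrt(5)/7) + 8*I*sqrt(14)/463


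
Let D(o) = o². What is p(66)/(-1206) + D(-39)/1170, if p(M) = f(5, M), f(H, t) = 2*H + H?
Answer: 1294/1005 ≈ 1.2876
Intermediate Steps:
f(H, t) = 3*H
p(M) = 15 (p(M) = 3*5 = 15)
p(66)/(-1206) + D(-39)/1170 = 15/(-1206) + (-39)²/1170 = 15*(-1/1206) + 1521*(1/1170) = -5/402 + 13/10 = 1294/1005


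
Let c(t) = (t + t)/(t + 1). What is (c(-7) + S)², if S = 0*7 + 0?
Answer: 49/9 ≈ 5.4444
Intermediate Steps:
c(t) = 2*t/(1 + t) (c(t) = (2*t)/(1 + t) = 2*t/(1 + t))
S = 0 (S = 0 + 0 = 0)
(c(-7) + S)² = (2*(-7)/(1 - 7) + 0)² = (2*(-7)/(-6) + 0)² = (2*(-7)*(-⅙) + 0)² = (7/3 + 0)² = (7/3)² = 49/9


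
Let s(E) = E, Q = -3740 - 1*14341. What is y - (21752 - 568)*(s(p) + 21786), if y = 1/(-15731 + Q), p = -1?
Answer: -15604016193281/33812 ≈ -4.6149e+8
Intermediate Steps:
Q = -18081 (Q = -3740 - 14341 = -18081)
y = -1/33812 (y = 1/(-15731 - 18081) = 1/(-33812) = -1/33812 ≈ -2.9575e-5)
y - (21752 - 568)*(s(p) + 21786) = -1/33812 - (21752 - 568)*(-1 + 21786) = -1/33812 - 21184*21785 = -1/33812 - 1*461493440 = -1/33812 - 461493440 = -15604016193281/33812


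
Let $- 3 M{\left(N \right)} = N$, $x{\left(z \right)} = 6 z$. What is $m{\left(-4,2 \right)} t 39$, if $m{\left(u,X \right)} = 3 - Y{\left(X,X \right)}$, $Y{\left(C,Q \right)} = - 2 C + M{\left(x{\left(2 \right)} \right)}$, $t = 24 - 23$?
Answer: $429$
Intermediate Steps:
$M{\left(N \right)} = - \frac{N}{3}$
$t = 1$ ($t = 24 - 23 = 1$)
$Y{\left(C,Q \right)} = -4 - 2 C$ ($Y{\left(C,Q \right)} = - 2 C - \frac{6 \cdot 2}{3} = - 2 C - 4 = -4 - 2 C$)
$m{\left(u,X \right)} = 7 + 2 X$ ($m{\left(u,X \right)} = 3 - \left(-4 - 2 X\right) = 3 + \left(4 + 2 X\right) = 7 + 2 X$)
$m{\left(-4,2 \right)} t 39 = \left(7 + 2 \cdot 2\right) 1 \cdot 39 = \left(7 + 4\right) 1 \cdot 39 = 11 \cdot 1 \cdot 39 = 11 \cdot 39 = 429$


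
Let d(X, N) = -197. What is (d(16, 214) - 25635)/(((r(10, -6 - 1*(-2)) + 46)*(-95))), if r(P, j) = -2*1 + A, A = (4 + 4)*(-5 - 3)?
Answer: -6458/475 ≈ -13.596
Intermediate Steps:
A = -64 (A = 8*(-8) = -64)
r(P, j) = -66 (r(P, j) = -2*1 - 64 = -2 - 64 = -66)
(d(16, 214) - 25635)/(((r(10, -6 - 1*(-2)) + 46)*(-95))) = (-197 - 25635)/(((-66 + 46)*(-95))) = -25832/((-20*(-95))) = -25832/1900 = -25832*1/1900 = -6458/475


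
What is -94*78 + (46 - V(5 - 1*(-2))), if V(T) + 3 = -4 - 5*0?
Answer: -7279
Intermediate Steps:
V(T) = -7 (V(T) = -3 + (-4 - 5*0) = -3 + (-4 + 0) = -3 - 4 = -7)
-94*78 + (46 - V(5 - 1*(-2))) = -94*78 + (46 - 1*(-7)) = -7332 + (46 + 7) = -7332 + 53 = -7279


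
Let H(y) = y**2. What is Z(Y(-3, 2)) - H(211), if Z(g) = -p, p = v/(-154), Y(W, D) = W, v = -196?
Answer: -489745/11 ≈ -44522.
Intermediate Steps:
p = 14/11 (p = -196/(-154) = -196*(-1/154) = 14/11 ≈ 1.2727)
Z(g) = -14/11 (Z(g) = -1*14/11 = -14/11)
Z(Y(-3, 2)) - H(211) = -14/11 - 1*211**2 = -14/11 - 1*44521 = -14/11 - 44521 = -489745/11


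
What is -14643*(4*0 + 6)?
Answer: -87858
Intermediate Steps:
-14643*(4*0 + 6) = -14643*(0 + 6) = -14643*6 = -87858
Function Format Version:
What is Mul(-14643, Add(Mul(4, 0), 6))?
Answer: -87858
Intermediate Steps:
Mul(-14643, Add(Mul(4, 0), 6)) = Mul(-14643, Add(0, 6)) = Mul(-14643, 6) = -87858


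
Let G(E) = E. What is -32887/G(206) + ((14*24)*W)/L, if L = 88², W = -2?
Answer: -1990745/12463 ≈ -159.73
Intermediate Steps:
L = 7744
-32887/G(206) + ((14*24)*W)/L = -32887/206 + ((14*24)*(-2))/7744 = -32887*1/206 + (336*(-2))*(1/7744) = -32887/206 - 672*1/7744 = -32887/206 - 21/242 = -1990745/12463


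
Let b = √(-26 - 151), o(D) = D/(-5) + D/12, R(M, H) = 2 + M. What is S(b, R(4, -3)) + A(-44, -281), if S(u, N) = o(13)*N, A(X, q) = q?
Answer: -2901/10 ≈ -290.10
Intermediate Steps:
o(D) = -7*D/60 (o(D) = D*(-⅕) + D*(1/12) = -D/5 + D/12 = -7*D/60)
b = I*√177 (b = √(-177) = I*√177 ≈ 13.304*I)
S(u, N) = -91*N/60 (S(u, N) = (-7/60*13)*N = -91*N/60)
S(b, R(4, -3)) + A(-44, -281) = -91*(2 + 4)/60 - 281 = -91/60*6 - 281 = -91/10 - 281 = -2901/10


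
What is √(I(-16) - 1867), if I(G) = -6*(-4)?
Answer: I*√1843 ≈ 42.93*I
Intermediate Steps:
I(G) = 24
√(I(-16) - 1867) = √(24 - 1867) = √(-1843) = I*√1843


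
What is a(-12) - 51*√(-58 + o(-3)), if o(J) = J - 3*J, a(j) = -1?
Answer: -1 - 102*I*√13 ≈ -1.0 - 367.77*I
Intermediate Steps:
o(J) = -2*J
a(-12) - 51*√(-58 + o(-3)) = -1 - 51*√(-58 - 2*(-3)) = -1 - 51*√(-58 + 6) = -1 - 102*I*√13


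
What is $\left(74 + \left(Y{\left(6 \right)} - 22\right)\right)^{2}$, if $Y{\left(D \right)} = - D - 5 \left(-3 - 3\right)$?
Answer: $5776$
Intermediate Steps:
$Y{\left(D \right)} = 30 - D$ ($Y{\left(D \right)} = - D - 5 \left(-3 + \left(-5 + 2\right)\right) = - D - 5 \left(-3 - 3\right) = - D - -30 = - D + 30 = 30 - D$)
$\left(74 + \left(Y{\left(6 \right)} - 22\right)\right)^{2} = \left(74 + \left(\left(30 - 6\right) - 22\right)\right)^{2} = \left(74 + \left(24 - 22\right)\right)^{2} = \left(74 + 2\right)^{2} = 76^{2} = 5776$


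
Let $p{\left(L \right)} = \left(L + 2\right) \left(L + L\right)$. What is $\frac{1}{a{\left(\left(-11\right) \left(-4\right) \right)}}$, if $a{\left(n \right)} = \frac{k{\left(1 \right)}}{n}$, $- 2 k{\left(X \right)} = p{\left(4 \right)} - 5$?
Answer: $- \frac{88}{43} \approx -2.0465$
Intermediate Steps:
$p{\left(L \right)} = 2 L \left(2 + L\right)$ ($p{\left(L \right)} = \left(2 + L\right) 2 L = 2 L \left(2 + L\right)$)
$k{\left(X \right)} = - \frac{43}{2}$ ($k{\left(X \right)} = - \frac{2 \cdot 4 \left(2 + 4\right) - 5}{2} = - \frac{2 \cdot 4 \cdot 6 - 5}{2} = - \frac{48 - 5}{2} = \left(- \frac{1}{2}\right) 43 = - \frac{43}{2}$)
$a{\left(n \right)} = - \frac{43}{2 n}$
$\frac{1}{a{\left(\left(-11\right) \left(-4\right) \right)}} = \frac{1}{\left(- \frac{43}{2}\right) \frac{1}{\left(-11\right) \left(-4\right)}} = \frac{1}{\left(- \frac{43}{2}\right) \frac{1}{44}} = \frac{1}{- \frac{43}{88}} = - \frac{88}{43}$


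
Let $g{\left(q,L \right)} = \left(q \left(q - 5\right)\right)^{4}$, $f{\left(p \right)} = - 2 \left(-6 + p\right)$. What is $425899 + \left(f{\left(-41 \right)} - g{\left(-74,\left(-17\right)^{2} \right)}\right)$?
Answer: $-1167979563686663$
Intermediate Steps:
$f{\left(p \right)} = 12 - 2 p$
$g{\left(q,L \right)} = q^{4} \left(-5 + q\right)^{4}$ ($g{\left(q,L \right)} = \left(q \left(q - 5\right)\right)^{4} = \left(q \left(-5 + q\right)\right)^{4} = q^{4} \left(-5 + q\right)^{4}$)
$425899 + \left(f{\left(-41 \right)} - g{\left(-74,\left(-17\right)^{2} \right)}\right) = 425899 + \left(\left(12 - -82\right) - \left(-74\right)^{4} \left(-5 - 74\right)^{4}\right) = 425899 + \left(\left(12 + 82\right) - 29986576 \left(-79\right)^{4}\right) = 425899 + \left(94 - 29986576 \cdot 38950081\right) = 425899 + \left(94 - 1167979564112656\right) = 425899 - 1167979564112562 = -1167979563686663$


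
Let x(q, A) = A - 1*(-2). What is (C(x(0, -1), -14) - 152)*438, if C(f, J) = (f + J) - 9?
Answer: -76212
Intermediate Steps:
x(q, A) = 2 + A (x(q, A) = A + 2 = 2 + A)
C(f, J) = -9 + J + f (C(f, J) = (J + f) - 9 = -9 + J + f)
(C(x(0, -1), -14) - 152)*438 = ((-9 - 14 + (2 - 1)) - 152)*438 = ((-9 - 14 + 1) - 152)*438 = (-22 - 152)*438 = -174*438 = -76212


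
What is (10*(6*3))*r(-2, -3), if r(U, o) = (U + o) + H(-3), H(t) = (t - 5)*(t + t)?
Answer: 7740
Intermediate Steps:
H(t) = 2*t*(-5 + t) (H(t) = (-5 + t)*(2*t) = 2*t*(-5 + t))
r(U, o) = 48 + U + o (r(U, o) = (U + o) + 2*(-3)*(-5 - 3) = (U + o) + 2*(-3)*(-8) = (U + o) + 48 = 48 + U + o)
(10*(6*3))*r(-2, -3) = (10*(6*3))*(48 - 2 - 3) = (10*18)*43 = 180*43 = 7740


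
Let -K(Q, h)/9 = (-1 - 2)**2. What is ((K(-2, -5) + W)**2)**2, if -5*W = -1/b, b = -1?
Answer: 27170906896/625 ≈ 4.3473e+7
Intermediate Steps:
K(Q, h) = -81 (K(Q, h) = -9*(-1 - 2)**2 = -9*(-3)**2 = -9*9 = -81)
W = -1/5 (W = -(-1)/(5*(-1)) = -(-1)*(-1)/5 = -1/5*1 = -1/5 ≈ -0.20000)
((K(-2, -5) + W)**2)**2 = ((-81 - 1/5)**2)**2 = ((-406/5)**2)**2 = (164836/25)**2 = 27170906896/625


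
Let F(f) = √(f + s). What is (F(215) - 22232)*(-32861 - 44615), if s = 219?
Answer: 1722446432 - 77476*√434 ≈ 1.7208e+9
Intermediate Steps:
F(f) = √(219 + f) (F(f) = √(f + 219) = √(219 + f))
(F(215) - 22232)*(-32861 - 44615) = (√(219 + 215) - 22232)*(-32861 - 44615) = (√434 - 22232)*(-77476) = (-22232 + √434)*(-77476) = 1722446432 - 77476*√434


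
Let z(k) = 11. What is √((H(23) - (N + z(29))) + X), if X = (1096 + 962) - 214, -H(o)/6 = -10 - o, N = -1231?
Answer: √3262 ≈ 57.114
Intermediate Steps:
H(o) = 60 + 6*o (H(o) = -6*(-10 - o) = 60 + 6*o)
X = 1844 (X = 2058 - 214 = 1844)
√((H(23) - (N + z(29))) + X) = √(((60 + 6*23) - (-1231 + 11)) + 1844) = √(((60 + 138) - 1*(-1220)) + 1844) = √((198 + 1220) + 1844) = √(1418 + 1844) = √3262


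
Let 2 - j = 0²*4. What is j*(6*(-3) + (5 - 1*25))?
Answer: -76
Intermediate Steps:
j = 2 (j = 2 - 0²*4 = 2 - 0*4 = 2 - 1*0 = 2 + 0 = 2)
j*(6*(-3) + (5 - 1*25)) = 2*(6*(-3) + (5 - 1*25)) = 2*(-18 + (5 - 25)) = 2*(-18 - 20) = 2*(-38) = -76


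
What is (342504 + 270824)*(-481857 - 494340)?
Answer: -598728953616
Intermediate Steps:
(342504 + 270824)*(-481857 - 494340) = 613328*(-976197) = -598728953616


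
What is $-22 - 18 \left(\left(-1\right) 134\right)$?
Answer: $2390$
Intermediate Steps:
$-22 - 18 \left(\left(-1\right) 134\right) = -22 - -2412 = -22 + 2412 = 2390$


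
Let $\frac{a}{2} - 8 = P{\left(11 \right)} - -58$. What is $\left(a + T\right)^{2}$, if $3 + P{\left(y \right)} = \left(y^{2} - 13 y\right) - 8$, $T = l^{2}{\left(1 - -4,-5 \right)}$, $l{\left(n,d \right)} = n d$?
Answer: $477481$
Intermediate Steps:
$l{\left(n,d \right)} = d n$
$T = 625$ ($T = \left(- 5 \left(1 - -4\right)\right)^{2} = \left(- 5 \left(1 + 4\right)\right)^{2} = \left(\left(-5\right) 5\right)^{2} = \left(-25\right)^{2} = 625$)
$P{\left(y \right)} = -11 + y^{2} - 13 y$ ($P{\left(y \right)} = -3 - \left(8 - y^{2} + 13 y\right) = -11 + y^{2} - 13 y$)
$a = 66$ ($a = 16 + 2 \left(\left(-11 + 11^{2} - 143\right) - -58\right) = 16 + 2 \left(\left(-11 + 121 - 143\right) + 58\right) = 16 + 2 \left(-33 + 58\right) = 16 + 2 \cdot 25 = 16 + 50 = 66$)
$\left(a + T\right)^{2} = \left(66 + 625\right)^{2} = 691^{2} = 477481$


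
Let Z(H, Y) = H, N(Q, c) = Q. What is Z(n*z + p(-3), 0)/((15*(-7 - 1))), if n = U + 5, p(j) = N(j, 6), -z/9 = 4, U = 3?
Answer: 97/40 ≈ 2.4250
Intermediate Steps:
z = -36 (z = -9*4 = -36)
p(j) = j
n = 8 (n = 3 + 5 = 8)
Z(n*z + p(-3), 0)/((15*(-7 - 1))) = (8*(-36) - 3)/((15*(-7 - 1))) = (-288 - 3)/((15*(-8))) = -291/(-120) = -291*(-1/120) = 97/40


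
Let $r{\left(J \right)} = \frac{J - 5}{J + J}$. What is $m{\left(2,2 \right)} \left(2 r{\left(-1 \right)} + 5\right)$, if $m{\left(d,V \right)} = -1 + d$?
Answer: $11$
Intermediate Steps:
$r{\left(J \right)} = \frac{-5 + J}{2 J}$
$m{\left(2,2 \right)} \left(2 r{\left(-1 \right)} + 5\right) = \left(-1 + 2\right) \left(2 \frac{-5 - 1}{2 \left(-1\right)} + 5\right) = 1 \left(2 \cdot \frac{1}{2} \left(-1\right) \left(-6\right) + 5\right) = 1 \left(2 \cdot 3 + 5\right) = 1 \left(6 + 5\right) = 1 \cdot 11 = 11$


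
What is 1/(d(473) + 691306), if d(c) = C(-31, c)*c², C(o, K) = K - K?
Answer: 1/691306 ≈ 1.4465e-6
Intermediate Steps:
C(o, K) = 0
d(c) = 0 (d(c) = 0*c² = 0)
1/(d(473) + 691306) = 1/(0 + 691306) = 1/691306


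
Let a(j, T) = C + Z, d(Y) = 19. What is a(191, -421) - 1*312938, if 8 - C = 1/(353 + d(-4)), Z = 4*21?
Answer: -116378713/372 ≈ -3.1285e+5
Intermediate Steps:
Z = 84
C = 2975/372 (C = 8 - 1/(353 + 19) = 8 - 1/372 = 2975/372 ≈ 7.9973)
a(j, T) = 34223/372 (a(j, T) = 2975/372 + 84 = 34223/372)
a(191, -421) - 1*312938 = 34223/372 - 1*312938 = 34223/372 - 312938 = -116378713/372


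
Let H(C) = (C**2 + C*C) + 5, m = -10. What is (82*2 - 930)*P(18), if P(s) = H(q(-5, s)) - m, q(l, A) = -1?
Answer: -13022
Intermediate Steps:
H(C) = 5 + 2*C**2 (H(C) = (C**2 + C**2) + 5 = 2*C**2 + 5 = 5 + 2*C**2)
P(s) = 17 (P(s) = (5 + 2*(-1)**2) - 1*(-10) = (5 + 2*1) + 10 = (5 + 2) + 10 = 7 + 10 = 17)
(82*2 - 930)*P(18) = (82*2 - 930)*17 = (164 - 930)*17 = -766*17 = -13022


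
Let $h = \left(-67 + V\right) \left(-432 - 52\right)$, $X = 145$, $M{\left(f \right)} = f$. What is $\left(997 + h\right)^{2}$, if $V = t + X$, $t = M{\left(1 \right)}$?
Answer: $1386743121$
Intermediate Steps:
$t = 1$
$V = 146$ ($V = 1 + 145 = 146$)
$h = -38236$ ($h = \left(-67 + 146\right) \left(-432 - 52\right) = 79 \left(-484\right) = -38236$)
$\left(997 + h\right)^{2} = \left(997 - 38236\right)^{2} = \left(-37239\right)^{2} = 1386743121$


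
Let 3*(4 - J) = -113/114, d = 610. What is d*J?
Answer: 451705/171 ≈ 2641.6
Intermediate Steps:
J = 1481/342 (J = 4 - (-113)/(3*114) = 4 - 1/3*(-113/114) = 4 + 113/342 = 1481/342 ≈ 4.3304)
d*J = 610*(1481/342) = 451705/171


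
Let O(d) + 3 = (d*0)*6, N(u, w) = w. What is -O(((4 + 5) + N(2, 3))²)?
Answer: 3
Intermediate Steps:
O(d) = -3 (O(d) = -3 + (d*0)*6 = -3 + 0*6 = -3 + 0 = -3)
-O(((4 + 5) + N(2, 3))²) = -1*(-3) = 3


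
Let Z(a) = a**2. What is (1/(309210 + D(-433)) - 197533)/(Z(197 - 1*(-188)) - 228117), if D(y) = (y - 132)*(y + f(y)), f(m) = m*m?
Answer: 20815519880191/8418813637560 ≈ 2.4725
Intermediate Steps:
f(m) = m**2
D(y) = (-132 + y)*(y + y**2) (D(y) = (y - 132)*(y + y**2) = (-132 + y)*(y + y**2))
(1/(309210 + D(-433)) - 197533)/(Z(197 - 1*(-188)) - 228117) = (1/(309210 - 433*(-132 + (-433)**2 - 131*(-433))) - 197533)/((197 - 1*(-188))**2 - 228117) = (1/(309210 - 433*(-132 + 187489 + 56723)) - 197533)/((197 + 188)**2 - 228117) = (1/(309210 - 433*244080) - 197533)/(385**2 - 228117) = (1/(309210 - 105686640) - 197533)/(148225 - 228117) = (1/(-105377430) - 197533)/(-79892) = (-1/105377430 - 197533)*(-1/79892) = -20815519880191/105377430*(-1/79892) = 20815519880191/8418813637560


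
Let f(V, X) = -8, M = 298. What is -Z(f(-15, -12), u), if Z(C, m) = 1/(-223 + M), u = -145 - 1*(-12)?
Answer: -1/75 ≈ -0.013333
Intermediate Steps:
u = -133 (u = -145 + 12 = -133)
Z(C, m) = 1/75 (Z(C, m) = 1/(-223 + 298) = 1/75)
-Z(f(-15, -12), u) = -1*1/75 = -1/75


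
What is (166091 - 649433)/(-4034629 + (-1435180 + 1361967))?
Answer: 241671/2053921 ≈ 0.11766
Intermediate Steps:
(166091 - 649433)/(-4034629 + (-1435180 + 1361967)) = -483342/(-4034629 - 73213) = -483342/(-4107842) = -483342*(-1/4107842) = 241671/2053921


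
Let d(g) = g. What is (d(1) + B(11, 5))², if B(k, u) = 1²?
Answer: 4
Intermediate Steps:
B(k, u) = 1
(d(1) + B(11, 5))² = (1 + 1)² = 2² = 4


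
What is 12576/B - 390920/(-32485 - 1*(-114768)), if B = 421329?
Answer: -54557047224/11556071369 ≈ -4.7211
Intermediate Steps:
12576/B - 390920/(-32485 - 1*(-114768)) = 12576/421329 - 390920/(-32485 - 1*(-114768)) = 12576*(1/421329) - 390920/(-32485 + 114768) = 4192/140443 - 390920/82283 = -54557047224/11556071369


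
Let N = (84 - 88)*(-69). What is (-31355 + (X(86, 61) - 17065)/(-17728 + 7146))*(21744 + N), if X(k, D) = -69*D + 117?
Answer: -3652869757530/5291 ≈ -6.9039e+8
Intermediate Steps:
X(k, D) = 117 - 69*D
N = 276 (N = -4*(-69) = 276)
(-31355 + (X(86, 61) - 17065)/(-17728 + 7146))*(21744 + N) = (-31355 + ((117 - 69*61) - 17065)/(-17728 + 7146))*(21744 + 276) = (-31355 + ((117 - 4209) - 17065)/(-10582))*22020 = (-31355 + (-4092 - 17065)*(-1/10582))*22020 = (-31355 - 21157*(-1/10582))*22020 = (-31355 + 21157/10582)*22020 = -331777453/10582*22020 = -3652869757530/5291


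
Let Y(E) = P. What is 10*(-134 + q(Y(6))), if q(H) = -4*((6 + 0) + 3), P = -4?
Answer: -1700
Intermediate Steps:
Y(E) = -4
q(H) = -36 (q(H) = -4*(6 + 3) = -4*9 = -36)
10*(-134 + q(Y(6))) = 10*(-134 - 36) = 10*(-170) = -1700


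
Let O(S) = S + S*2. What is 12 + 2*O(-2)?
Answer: 0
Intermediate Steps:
O(S) = 3*S (O(S) = S + 2*S = 3*S)
12 + 2*O(-2) = 12 + 2*(3*(-2)) = 12 + 2*(-6) = 12 - 12 = 0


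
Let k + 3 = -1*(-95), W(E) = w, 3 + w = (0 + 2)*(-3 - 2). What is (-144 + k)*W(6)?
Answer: 676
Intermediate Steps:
w = -13 (w = -3 + (0 + 2)*(-3 - 2) = -3 + 2*(-5) = -3 - 10 = -13)
W(E) = -13
k = 92 (k = -3 - 1*(-95) = -3 + 95 = 92)
(-144 + k)*W(6) = (-144 + 92)*(-13) = -52*(-13) = 676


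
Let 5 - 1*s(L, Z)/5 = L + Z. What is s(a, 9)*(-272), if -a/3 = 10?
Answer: -35360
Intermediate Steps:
a = -30 (a = -3*10 = -30)
s(L, Z) = 25 - 5*L - 5*Z (s(L, Z) = 25 - 5*(L + Z) = 25 + (-5*L - 5*Z) = 25 - 5*L - 5*Z)
s(a, 9)*(-272) = (25 - 5*(-30) - 5*9)*(-272) = (25 + 150 - 45)*(-272) = 130*(-272) = -35360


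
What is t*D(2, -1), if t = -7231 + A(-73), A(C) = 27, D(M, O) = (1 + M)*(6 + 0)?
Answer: -129672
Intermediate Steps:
D(M, O) = 6 + 6*M (D(M, O) = (1 + M)*6 = 6 + 6*M)
t = -7204 (t = -7231 + 27 = -7204)
t*D(2, -1) = -7204*(6 + 6*2) = -7204*(6 + 12) = -7204*18 = -129672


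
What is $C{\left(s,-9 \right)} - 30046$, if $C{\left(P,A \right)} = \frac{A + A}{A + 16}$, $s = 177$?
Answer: $- \frac{210340}{7} \approx -30049.0$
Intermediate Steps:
$C{\left(P,A \right)} = \frac{2 A}{16 + A}$
$C{\left(s,-9 \right)} - 30046 = 2 \left(-9\right) \frac{1}{16 - 9} - 30046 = 2 \left(-9\right) \frac{1}{7} - 30046 = - \frac{18}{7} - 30046 = - \frac{210340}{7}$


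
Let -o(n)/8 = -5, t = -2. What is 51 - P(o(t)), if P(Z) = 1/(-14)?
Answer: 715/14 ≈ 51.071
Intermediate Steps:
o(n) = 40 (o(n) = -8*(-5) = 40)
P(Z) = -1/14
51 - P(o(t)) = 51 - 1*(-1/14) = 51 + 1/14 = 715/14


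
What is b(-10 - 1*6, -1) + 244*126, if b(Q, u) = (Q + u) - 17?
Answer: 30710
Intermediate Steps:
b(Q, u) = -17 + Q + u
b(-10 - 1*6, -1) + 244*126 = (-17 + (-10 - 1*6) - 1) + 244*126 = (-17 + (-10 - 6) - 1) + 30744 = (-17 - 16 - 1) + 30744 = -34 + 30744 = 30710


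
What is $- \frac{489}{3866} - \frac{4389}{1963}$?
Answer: $- \frac{17927781}{7588958} \approx -2.3624$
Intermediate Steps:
$- \frac{489}{3866} - \frac{4389}{1963} = - \frac{17927781}{7588958}$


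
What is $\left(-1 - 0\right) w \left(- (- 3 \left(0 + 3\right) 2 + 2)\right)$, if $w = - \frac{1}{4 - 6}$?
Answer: $-8$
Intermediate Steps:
$w = \frac{1}{2}$ ($w = - \frac{1}{4 - 6} = - \frac{1}{-2} = \left(-1\right) \left(- \frac{1}{2}\right) = \frac{1}{2} \approx 0.5$)
$\left(-1 - 0\right) w \left(- (- 3 \left(0 + 3\right) 2 + 2)\right) = \left(-1 - 0\right) \frac{1}{2} \left(- (- 3 \left(0 + 3\right) 2 + 2)\right) = \left(-1 + 0\right) \frac{1}{2} \left(- (\left(-3\right) 3 \cdot 2 + 2)\right) = \left(-1\right) \frac{1}{2} \left(- (\left(-9\right) 2 + 2)\right) = - \frac{\left(-1\right) \left(-18 + 2\right)}{2} = - \frac{\left(-1\right) \left(-16\right)}{2} = \left(- \frac{1}{2}\right) 16 = -8$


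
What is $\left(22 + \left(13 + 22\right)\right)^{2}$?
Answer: $3249$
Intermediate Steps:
$\left(22 + \left(13 + 22\right)\right)^{2} = \left(22 + 35\right)^{2} = 57^{2} = 3249$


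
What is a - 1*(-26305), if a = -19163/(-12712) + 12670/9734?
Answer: 1627645838561/61869304 ≈ 26308.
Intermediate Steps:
a = 173796841/61869304 (a = -19163*(-1/12712) + 12670*(1/9734) = 19163/12712 + 6335/4867 = 173796841/61869304 ≈ 2.8091)
a - 1*(-26305) = 173796841/61869304 - 1*(-26305) = 173796841/61869304 + 26305 = 1627645838561/61869304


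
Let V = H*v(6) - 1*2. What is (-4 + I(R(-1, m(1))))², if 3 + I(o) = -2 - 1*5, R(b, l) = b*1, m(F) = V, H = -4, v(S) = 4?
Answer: 196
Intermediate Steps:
V = -18 (V = -4*4 - 1*2 = -16 - 2 = -18)
m(F) = -18
R(b, l) = b
I(o) = -10 (I(o) = -3 + (-2 - 1*5) = -3 + (-2 - 5) = -3 - 7 = -10)
(-4 + I(R(-1, m(1))))² = (-4 - 10)² = (-14)² = 196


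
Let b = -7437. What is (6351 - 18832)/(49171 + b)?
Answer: -1783/5962 ≈ -0.29906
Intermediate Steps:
(6351 - 18832)/(49171 + b) = (6351 - 18832)/(49171 - 7437) = -12481/41734 = -12481*1/41734 = -1783/5962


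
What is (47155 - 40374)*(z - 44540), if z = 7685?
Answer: -249913755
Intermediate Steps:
(47155 - 40374)*(z - 44540) = (47155 - 40374)*(7685 - 44540) = 6781*(-36855) = -249913755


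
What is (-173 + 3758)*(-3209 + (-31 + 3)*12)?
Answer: -12708825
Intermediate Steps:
(-173 + 3758)*(-3209 + (-31 + 3)*12) = 3585*(-3209 - 28*12) = 3585*(-3209 - 336) = 3585*(-3545) = -12708825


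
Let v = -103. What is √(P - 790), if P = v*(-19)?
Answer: √1167 ≈ 34.161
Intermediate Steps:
P = 1957 (P = -103*(-19) = 1957)
√(P - 790) = √(1957 - 790) = √1167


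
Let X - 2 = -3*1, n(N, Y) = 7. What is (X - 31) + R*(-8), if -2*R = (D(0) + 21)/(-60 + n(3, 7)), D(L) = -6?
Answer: -1756/53 ≈ -33.132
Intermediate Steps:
X = -1 (X = 2 - 3*1 = 2 - 3 = -1)
R = 15/106 (R = -(-6 + 21)/(2*(-60 + 7)) = -15/(2*(-53)) = -15*(-1)/(2*53) = -1/2*(-15/53) = 15/106 ≈ 0.14151)
(X - 31) + R*(-8) = (-1 - 31) + (15/106)*(-8) = -32 - 60/53 = -1756/53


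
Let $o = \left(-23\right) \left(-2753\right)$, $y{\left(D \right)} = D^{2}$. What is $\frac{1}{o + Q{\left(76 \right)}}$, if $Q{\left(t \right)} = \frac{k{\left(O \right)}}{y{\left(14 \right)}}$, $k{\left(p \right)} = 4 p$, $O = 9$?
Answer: $\frac{49}{3102640} \approx 1.5793 \cdot 10^{-5}$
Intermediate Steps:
$Q{\left(t \right)} = \frac{9}{49}$ ($Q{\left(t \right)} = \frac{4 \cdot 9}{14^{2}} = \frac{36}{196} = 36 \cdot \frac{1}{196} = \frac{9}{49}$)
$o = 63319$
$\frac{1}{o + Q{\left(76 \right)}} = \frac{1}{63319 + \frac{9}{49}} = \frac{1}{\frac{3102640}{49}} = \frac{49}{3102640}$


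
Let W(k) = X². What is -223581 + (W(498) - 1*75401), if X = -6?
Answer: -298946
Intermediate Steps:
W(k) = 36 (W(k) = (-6)² = 36)
-223581 + (W(498) - 1*75401) = -223581 + (36 - 1*75401) = -223581 + (36 - 75401) = -223581 - 75365 = -298946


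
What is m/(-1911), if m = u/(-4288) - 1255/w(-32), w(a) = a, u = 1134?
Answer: -41759/2048592 ≈ -0.020384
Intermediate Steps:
m = 41759/1072 (m = 1134/(-4288) - 1255/(-32) = 1134*(-1/4288) - 1255*(-1/32) = -567/2144 + 1255/32 = 41759/1072 ≈ 38.954)
m/(-1911) = (41759/1072)/(-1911) = (41759/1072)*(-1/1911) = -41759/2048592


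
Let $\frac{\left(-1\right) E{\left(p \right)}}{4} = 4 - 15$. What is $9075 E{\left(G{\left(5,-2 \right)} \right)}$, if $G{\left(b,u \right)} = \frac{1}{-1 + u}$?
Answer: $399300$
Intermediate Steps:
$E{\left(p \right)} = 44$ ($E{\left(p \right)} = - 4 \left(4 - 15\right) = \left(-4\right) \left(-11\right) = 44$)
$9075 E{\left(G{\left(5,-2 \right)} \right)} = 9075 \cdot 44 = 399300$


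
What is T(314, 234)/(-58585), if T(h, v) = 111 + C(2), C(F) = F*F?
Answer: -23/11717 ≈ -0.0019630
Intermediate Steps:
C(F) = F**2
T(h, v) = 115 (T(h, v) = 111 + 2**2 = 111 + 4 = 115)
T(314, 234)/(-58585) = 115/(-58585) = 115*(-1/58585) = -23/11717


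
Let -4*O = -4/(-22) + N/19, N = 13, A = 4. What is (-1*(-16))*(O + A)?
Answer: 12652/209 ≈ 60.536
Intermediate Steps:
O = -181/836 (O = -(-4/(-22) + 13/19)/4 = -(-4*(-1/22) + 13*(1/19))/4 = -(2/11 + 13/19)/4 = -¼*181/209 = -181/836 ≈ -0.21651)
(-1*(-16))*(O + A) = (-1*(-16))*(-181/836 + 4) = 16*(3163/836) = 12652/209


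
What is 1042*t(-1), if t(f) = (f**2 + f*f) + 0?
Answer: 2084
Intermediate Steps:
t(f) = 2*f**2 (t(f) = (f**2 + f**2) + 0 = 2*f**2 + 0 = 2*f**2)
1042*t(-1) = 1042*(2*(-1)**2) = 1042*(2*1) = 1042*2 = 2084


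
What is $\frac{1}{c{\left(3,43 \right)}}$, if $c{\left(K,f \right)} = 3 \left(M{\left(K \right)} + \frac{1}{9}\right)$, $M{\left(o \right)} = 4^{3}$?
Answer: $\frac{3}{577} \approx 0.0051993$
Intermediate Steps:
$M{\left(o \right)} = 64$
$c{\left(K,f \right)} = \frac{577}{3}$ ($c{\left(K,f \right)} = 3 \left(64 + \frac{1}{9}\right) = 3 \cdot \frac{577}{9} = \frac{577}{3}$)
$\frac{1}{c{\left(3,43 \right)}} = \frac{1}{\frac{577}{3}} = \frac{3}{577}$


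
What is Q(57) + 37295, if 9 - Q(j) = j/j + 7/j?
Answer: 2126264/57 ≈ 37303.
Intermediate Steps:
Q(j) = 8 - 7/j (Q(j) = 9 - (j/j + 7/j) = 9 - (1 + 7/j) = 9 + (-1 - 7/j) = 8 - 7/j)
Q(57) + 37295 = (8 - 7/57) + 37295 = 449/57 + 37295 = 2126264/57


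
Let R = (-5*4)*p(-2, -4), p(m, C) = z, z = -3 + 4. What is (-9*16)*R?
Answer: 2880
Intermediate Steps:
z = 1
p(m, C) = 1
R = -20 (R = -5*4*1 = -20*1 = -20)
(-9*16)*R = -9*16*(-20) = -144*(-20) = 2880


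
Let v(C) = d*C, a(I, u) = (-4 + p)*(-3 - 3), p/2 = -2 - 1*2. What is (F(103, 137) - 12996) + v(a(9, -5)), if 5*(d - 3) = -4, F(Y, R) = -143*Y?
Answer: -137833/5 ≈ -27567.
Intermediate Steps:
d = 11/5 (d = 3 + (⅕)*(-4) = 3 - ⅘ = 11/5 ≈ 2.2000)
p = -8 (p = 2*(-2 - 1*2) = 2*(-2 - 2) = 2*(-4) = -8)
a(I, u) = 72 (a(I, u) = (-4 - 8)*(-3 - 3) = -12*(-6) = 72)
v(C) = 11*C/5
(F(103, 137) - 12996) + v(a(9, -5)) = (-143*103 - 12996) + (11/5)*72 = (-14729 - 12996) + 792/5 = -27725 + 792/5 = -137833/5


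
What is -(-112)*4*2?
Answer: 896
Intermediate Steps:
-(-112)*4*2 = -14*(-32)*2 = 448*2 = 896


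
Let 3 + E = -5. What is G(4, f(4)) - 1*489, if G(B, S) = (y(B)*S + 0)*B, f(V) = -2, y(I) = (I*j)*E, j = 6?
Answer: 1047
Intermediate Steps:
E = -8 (E = -3 - 5 = -8)
y(I) = -48*I (y(I) = (I*6)*(-8) = (6*I)*(-8) = -48*I)
G(B, S) = -48*S*B**2 (G(B, S) = ((-48*B)*S + 0)*B = (-48*B*S + 0)*B = (-48*B*S)*B = -48*S*B**2)
G(4, f(4)) - 1*489 = -48*(-2)*4**2 - 1*489 = -48*(-2)*16 - 489 = 1536 - 489 = 1047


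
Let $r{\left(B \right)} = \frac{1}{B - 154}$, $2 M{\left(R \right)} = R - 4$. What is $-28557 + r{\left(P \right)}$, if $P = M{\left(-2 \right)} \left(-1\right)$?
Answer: $- \frac{4312108}{151} \approx -28557.0$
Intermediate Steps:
$M{\left(R \right)} = -2 + \frac{R}{2}$ ($M{\left(R \right)} = \frac{R - 4}{2} = \frac{-4 + R}{2} = -2 + \frac{R}{2}$)
$P = 3$ ($P = \left(-2 + \frac{1}{2} \left(-2\right)\right) \left(-1\right) = \left(-2 - 1\right) \left(-1\right) = \left(-3\right) \left(-1\right) = 3$)
$r{\left(B \right)} = \frac{1}{-154 + B}$
$-28557 + r{\left(P \right)} = -28557 + \frac{1}{-154 + 3} = -28557 + \frac{1}{-151} = -28557 - \frac{1}{151} = - \frac{4312108}{151}$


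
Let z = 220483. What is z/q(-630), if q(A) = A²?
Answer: 220483/396900 ≈ 0.55551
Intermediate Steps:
z/q(-630) = 220483/((-630)²) = 220483/396900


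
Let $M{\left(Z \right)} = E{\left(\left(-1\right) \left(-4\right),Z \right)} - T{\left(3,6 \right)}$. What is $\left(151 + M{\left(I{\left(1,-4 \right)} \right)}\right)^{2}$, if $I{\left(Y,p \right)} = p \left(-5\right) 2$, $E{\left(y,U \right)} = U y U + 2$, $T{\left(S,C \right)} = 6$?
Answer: $42863209$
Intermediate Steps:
$E{\left(y,U \right)} = 2 + y U^{2}$ ($E{\left(y,U \right)} = y U^{2} + 2 = 2 + y U^{2}$)
$I{\left(Y,p \right)} = - 10 p$ ($I{\left(Y,p \right)} = - 5 p 2 = - 10 p$)
$M{\left(Z \right)} = -4 + 4 Z^{2}$ ($M{\left(Z \right)} = \left(2 + \left(-1\right) \left(-4\right) Z^{2}\right) - 6 = \left(2 + 4 Z^{2}\right) - 6 = -4 + 4 Z^{2}$)
$\left(151 + M{\left(I{\left(1,-4 \right)} \right)}\right)^{2} = \left(151 - \left(4 - 4 \left(\left(-10\right) \left(-4\right)\right)^{2}\right)\right)^{2} = \left(151 - \left(4 - 4 \cdot 40^{2}\right)\right)^{2} = \left(151 + \left(-4 + 4 \cdot 1600\right)\right)^{2} = \left(151 + \left(-4 + 6400\right)\right)^{2} = \left(151 + 6396\right)^{2} = 6547^{2} = 42863209$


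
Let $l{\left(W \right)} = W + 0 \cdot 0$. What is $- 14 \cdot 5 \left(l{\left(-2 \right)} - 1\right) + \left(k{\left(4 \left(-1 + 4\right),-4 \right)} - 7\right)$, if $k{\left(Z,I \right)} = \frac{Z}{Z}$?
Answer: $204$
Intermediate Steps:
$k{\left(Z,I \right)} = 1$
$l{\left(W \right)} = W$ ($l{\left(W \right)} = W + 0 = W$)
$- 14 \cdot 5 \left(l{\left(-2 \right)} - 1\right) + \left(k{\left(4 \left(-1 + 4\right),-4 \right)} - 7\right) = - 14 \cdot 5 \left(-2 - 1\right) + \left(1 - 7\right) = - 14 \cdot 5 \left(-3\right) + \left(1 - 7\right) = \left(-14\right) \left(-15\right) - 6 = 210 - 6 = 204$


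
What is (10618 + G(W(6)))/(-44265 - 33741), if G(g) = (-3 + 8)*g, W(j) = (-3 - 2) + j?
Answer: -3541/26002 ≈ -0.13618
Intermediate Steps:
W(j) = -5 + j
G(g) = 5*g
(10618 + G(W(6)))/(-44265 - 33741) = (10618 + 5*(-5 + 6))/(-44265 - 33741) = (10618 + 5*1)/(-78006) = (10618 + 5)*(-1/78006) = 10623*(-1/78006) = -3541/26002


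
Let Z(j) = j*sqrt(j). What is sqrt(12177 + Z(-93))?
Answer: sqrt(12177 - 93*I*sqrt(93)) ≈ 110.42 - 4.061*I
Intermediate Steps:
Z(j) = j**(3/2)
sqrt(12177 + Z(-93)) = sqrt(12177 + (-93)**(3/2)) = sqrt(12177 - 93*I*sqrt(93))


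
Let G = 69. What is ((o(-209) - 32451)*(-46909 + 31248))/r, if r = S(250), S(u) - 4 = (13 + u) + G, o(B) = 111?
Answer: 6029485/4 ≈ 1.5074e+6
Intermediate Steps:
S(u) = 86 + u (S(u) = 4 + ((13 + u) + 69) = 4 + (82 + u) = 86 + u)
r = 336 (r = 86 + 250 = 336)
((o(-209) - 32451)*(-46909 + 31248))/r = ((111 - 32451)*(-46909 + 31248))/336 = -32340*(-15661)*(1/336) = 506476740*(1/336) = 6029485/4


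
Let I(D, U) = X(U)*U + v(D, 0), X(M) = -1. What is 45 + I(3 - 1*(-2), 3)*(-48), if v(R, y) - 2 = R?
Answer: -147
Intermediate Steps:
v(R, y) = 2 + R
I(D, U) = 2 + D - U (I(D, U) = -U + (2 + D) = 2 + D - U)
45 + I(3 - 1*(-2), 3)*(-48) = 45 + (2 + (3 - 1*(-2)) - 1*3)*(-48) = 45 + (2 + (3 + 2) - 3)*(-48) = 45 + (2 + 5 - 3)*(-48) = 45 + 4*(-48) = 45 - 192 = -147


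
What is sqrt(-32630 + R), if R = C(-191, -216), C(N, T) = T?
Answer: I*sqrt(32846) ≈ 181.23*I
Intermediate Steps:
R = -216
sqrt(-32630 + R) = sqrt(-32630 - 216) = sqrt(-32846) = I*sqrt(32846)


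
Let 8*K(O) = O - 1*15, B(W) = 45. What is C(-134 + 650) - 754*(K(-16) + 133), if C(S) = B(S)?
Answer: -389261/4 ≈ -97315.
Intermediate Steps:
C(S) = 45
K(O) = -15/8 + O/8 (K(O) = (O - 1*15)/8 = (O - 15)/8 = (-15 + O)/8 = -15/8 + O/8)
C(-134 + 650) - 754*(K(-16) + 133) = 45 - 754*((-15/8 + (1/8)*(-16)) + 133) = 45 - 754*((-15/8 - 2) + 133) = 45 - 754*(-31/8 + 133) = 45 - 754*1033/8 = 45 - 1*389441/4 = 45 - 389441/4 = -389261/4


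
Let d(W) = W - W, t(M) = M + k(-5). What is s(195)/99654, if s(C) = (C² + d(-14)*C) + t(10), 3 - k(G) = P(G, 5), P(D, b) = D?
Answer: 12681/33218 ≈ 0.38175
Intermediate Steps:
k(G) = 3 - G
t(M) = 8 + M (t(M) = M + (3 - 1*(-5)) = M + (3 + 5) = M + 8 = 8 + M)
d(W) = 0
s(C) = 18 + C² (s(C) = (C² + 0*C) + (8 + 10) = (C² + 0) + 18 = C² + 18 = 18 + C²)
s(195)/99654 = (18 + 195²)/99654 = (18 + 38025)*(1/99654) = 38043*(1/99654) = 12681/33218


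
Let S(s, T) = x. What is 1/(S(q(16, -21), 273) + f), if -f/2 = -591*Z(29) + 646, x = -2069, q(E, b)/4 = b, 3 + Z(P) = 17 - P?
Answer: -1/21091 ≈ -4.7414e-5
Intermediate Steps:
Z(P) = 14 - P (Z(P) = -3 + (17 - P) = 14 - P)
q(E, b) = 4*b
S(s, T) = -2069
f = -19022 (f = -2*(-591*(14 - 1*29) + 646) = -2*(-591*(14 - 29) + 646) = -2*(-591*(-15) + 646) = -2*(8865 + 646) = -2*9511 = -19022)
1/(S(q(16, -21), 273) + f) = 1/(-2069 - 19022) = 1/(-21091) = -1/21091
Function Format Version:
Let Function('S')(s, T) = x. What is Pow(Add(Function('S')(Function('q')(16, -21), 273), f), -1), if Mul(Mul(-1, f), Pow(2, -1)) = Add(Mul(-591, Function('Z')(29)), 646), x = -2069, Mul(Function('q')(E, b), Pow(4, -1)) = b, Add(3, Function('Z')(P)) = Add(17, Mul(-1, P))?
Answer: Rational(-1, 21091) ≈ -4.7414e-5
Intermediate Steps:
Function('Z')(P) = Add(14, Mul(-1, P)) (Function('Z')(P) = Add(-3, Add(17, Mul(-1, P))) = Add(14, Mul(-1, P)))
Function('q')(E, b) = Mul(4, b)
Function('S')(s, T) = -2069
f = -19022 (f = Mul(-2, Add(Mul(-591, Add(14, Mul(-1, 29))), 646)) = Mul(-2, Add(Mul(-591, Add(14, -29)), 646)) = Mul(-2, Add(Mul(-591, -15), 646)) = Mul(-2, Add(8865, 646)) = Mul(-2, 9511) = -19022)
Pow(Add(Function('S')(Function('q')(16, -21), 273), f), -1) = Pow(Add(-2069, -19022), -1) = Pow(-21091, -1) = Rational(-1, 21091)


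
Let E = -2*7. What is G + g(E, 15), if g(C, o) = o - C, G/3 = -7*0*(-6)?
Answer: 29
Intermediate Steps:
G = 0 (G = 3*(-7*0*(-6)) = 3*(0*(-6)) = 3*0 = 0)
E = -14
G + g(E, 15) = 0 + (15 - 1*(-14)) = 0 + (15 + 14) = 0 + 29 = 29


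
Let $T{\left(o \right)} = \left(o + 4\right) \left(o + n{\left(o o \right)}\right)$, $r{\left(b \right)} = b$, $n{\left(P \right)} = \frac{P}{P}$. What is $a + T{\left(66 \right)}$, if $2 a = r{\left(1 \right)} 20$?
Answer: $4700$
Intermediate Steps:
$n{\left(P \right)} = 1$
$T{\left(o \right)} = \left(1 + o\right) \left(4 + o\right)$ ($T{\left(o \right)} = \left(o + 4\right) \left(o + 1\right) = \left(4 + o\right) \left(1 + o\right) = \left(1 + o\right) \left(4 + o\right)$)
$a = 10$ ($a = \frac{1 \cdot 20}{2} = \frac{1}{2} \cdot 20 = 10$)
$a + T{\left(66 \right)} = 10 + \left(4 + 66^{2} + 5 \cdot 66\right) = 10 + \left(4 + 4356 + 330\right) = 10 + 4690 = 4700$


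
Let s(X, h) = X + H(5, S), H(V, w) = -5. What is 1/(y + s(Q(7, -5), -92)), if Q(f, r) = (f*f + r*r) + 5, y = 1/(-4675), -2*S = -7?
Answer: 4675/345949 ≈ 0.013514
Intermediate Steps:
S = 7/2 (S = -½*(-7) = 7/2 ≈ 3.5000)
y = -1/4675 ≈ -0.00021390
Q(f, r) = 5 + f² + r² (Q(f, r) = (f² + r²) + 5 = 5 + f² + r²)
s(X, h) = -5 + X (s(X, h) = X - 5 = -5 + X)
1/(y + s(Q(7, -5), -92)) = 1/(-1/4675 + (-5 + (5 + 7² + (-5)²))) = 1/(-1/4675 + (-5 + (5 + 49 + 25))) = 1/(-1/4675 + (-5 + 79)) = 1/(-1/4675 + 74) = 1/(345949/4675) = 4675/345949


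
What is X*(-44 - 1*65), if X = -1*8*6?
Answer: 5232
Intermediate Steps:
X = -48 (X = -8*6 = -48)
X*(-44 - 1*65) = -48*(-44 - 1*65) = -48*(-44 - 65) = -48*(-109) = 5232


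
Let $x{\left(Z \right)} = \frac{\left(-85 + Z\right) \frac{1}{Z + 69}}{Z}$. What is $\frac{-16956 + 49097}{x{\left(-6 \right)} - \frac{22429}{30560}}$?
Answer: $- \frac{26520181920}{406943} \approx -65169.0$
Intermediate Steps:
$x{\left(Z \right)} = \frac{-85 + Z}{Z \left(69 + Z\right)}$ ($x{\left(Z \right)} = \frac{\left(-85 + Z\right) \frac{1}{69 + Z}}{Z} = \frac{\frac{1}{69 + Z} \left(-85 + Z\right)}{Z} = \frac{-85 + Z}{Z \left(69 + Z\right)}$)
$\frac{-16956 + 49097}{x{\left(-6 \right)} - \frac{22429}{30560}} = \frac{-16956 + 49097}{\frac{-85 - 6}{\left(-6\right) \left(69 - 6\right)} - \frac{22429}{30560}} = \frac{32141}{\left(- \frac{1}{6}\right) \frac{1}{63} \left(-91\right) - \frac{22429}{30560}} = \frac{32141}{\frac{13}{54} - \frac{22429}{30560}} = \frac{32141}{- \frac{406943}{825120}} = 32141 \left(- \frac{825120}{406943}\right) = - \frac{26520181920}{406943}$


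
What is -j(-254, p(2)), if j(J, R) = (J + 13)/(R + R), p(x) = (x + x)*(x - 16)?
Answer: -241/112 ≈ -2.1518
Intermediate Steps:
p(x) = 2*x*(-16 + x) (p(x) = (2*x)*(-16 + x) = 2*x*(-16 + x))
j(J, R) = (13 + J)/(2*R) (j(J, R) = (13 + J)/((2*R)) = (13 + J)*(1/(2*R)) = (13 + J)/(2*R))
-j(-254, p(2)) = -(13 - 254)/(2*(2*2*(-16 + 2))) = -(-241)/(2*(2*2*(-14))) = -(-241)/(2*(-56)) = -(-1)*(-241)/(2*56) = -1*241/112 = -241/112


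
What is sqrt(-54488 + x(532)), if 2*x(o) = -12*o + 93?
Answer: I*sqrt(230534)/2 ≈ 240.07*I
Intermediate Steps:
x(o) = 93/2 - 6*o (x(o) = (-12*o + 93)/2 = (93 - 12*o)/2 = 93/2 - 6*o)
sqrt(-54488 + x(532)) = sqrt(-54488 + (93/2 - 6*532)) = sqrt(-54488 + (93/2 - 3192)) = sqrt(-54488 - 6291/2) = sqrt(-115267/2) = I*sqrt(230534)/2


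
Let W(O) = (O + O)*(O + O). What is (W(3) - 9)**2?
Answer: 729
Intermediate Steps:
W(O) = 4*O**2 (W(O) = (2*O)*(2*O) = 4*O**2)
(W(3) - 9)**2 = (4*3**2 - 9)**2 = (4*9 - 9)**2 = (36 - 9)**2 = 27**2 = 729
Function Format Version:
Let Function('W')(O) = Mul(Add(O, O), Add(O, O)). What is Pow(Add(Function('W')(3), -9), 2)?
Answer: 729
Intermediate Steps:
Function('W')(O) = Mul(4, Pow(O, 2)) (Function('W')(O) = Mul(Mul(2, O), Mul(2, O)) = Mul(4, Pow(O, 2)))
Pow(Add(Function('W')(3), -9), 2) = Pow(Add(Mul(4, Pow(3, 2)), -9), 2) = Pow(Add(Mul(4, 9), -9), 2) = Pow(Add(36, -9), 2) = Pow(27, 2) = 729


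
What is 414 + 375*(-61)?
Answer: -22461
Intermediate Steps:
414 + 375*(-61) = 414 - 22875 = -22461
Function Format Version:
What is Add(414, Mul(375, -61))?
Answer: -22461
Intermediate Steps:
Add(414, Mul(375, -61)) = Add(414, -22875) = -22461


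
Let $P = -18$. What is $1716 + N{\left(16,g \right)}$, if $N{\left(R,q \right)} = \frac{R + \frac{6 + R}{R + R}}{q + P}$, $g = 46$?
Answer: $\frac{769035}{448} \approx 1716.6$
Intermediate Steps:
$N{\left(R,q \right)} = \frac{R + \frac{6 + R}{2 R}}{-18 + q}$ ($N{\left(R,q \right)} = \frac{R + \frac{6 + R}{R + R}}{q - 18} = \frac{R + \frac{6 + R}{2 R}}{-18 + q}$)
$1716 + N{\left(16,g \right)} = 1716 + \frac{3 + 16^{2} + \frac{1}{2} \cdot 16}{16 \left(-18 + 46\right)} = 1716 + \frac{3 + 256 + 8}{16 \cdot 28} = 1716 + \frac{1}{16} \cdot \frac{1}{28} \cdot 267 = 1716 + \frac{267}{448} = \frac{769035}{448}$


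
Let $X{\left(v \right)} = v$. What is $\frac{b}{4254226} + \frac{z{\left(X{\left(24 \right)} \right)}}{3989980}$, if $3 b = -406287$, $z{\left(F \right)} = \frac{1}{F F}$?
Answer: $- \frac{155623390281847}{4888591676778240} \approx -0.031834$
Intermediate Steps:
$z{\left(F \right)} = \frac{1}{F^{2}}$
$b = -135429$ ($b = \frac{1}{3} \left(-406287\right) = -135429$)
$\frac{b}{4254226} + \frac{z{\left(X{\left(24 \right)} \right)}}{3989980} = - \frac{135429}{4254226} + \frac{1}{576 \cdot 3989980} = \left(-135429\right) \frac{1}{4254226} + \frac{1}{576} \cdot \frac{1}{3989980} = - \frac{135429}{4254226} + \frac{1}{2298228480} = - \frac{155623390281847}{4888591676778240}$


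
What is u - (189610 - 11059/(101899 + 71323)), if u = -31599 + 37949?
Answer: -31744652661/173222 ≈ -1.8326e+5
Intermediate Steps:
u = 6350
u - (189610 - 11059/(101899 + 71323)) = 6350 - (189610 - 11059/(101899 + 71323)) = 6350 - (189610 - 11059/173222) = 6350 - 1*32844612361/173222 = 6350 - 32844612361/173222 = -31744652661/173222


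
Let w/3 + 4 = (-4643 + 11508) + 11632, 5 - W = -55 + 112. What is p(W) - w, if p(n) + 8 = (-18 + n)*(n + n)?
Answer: -48207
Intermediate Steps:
W = -52 (W = 5 - (-55 + 112) = 5 - 1*57 = 5 - 57 = -52)
w = 55479 (w = -12 + 3*((-4643 + 11508) + 11632) = -12 + 3*(6865 + 11632) = -12 + 3*18497 = -12 + 55491 = 55479)
p(n) = -8 + 2*n*(-18 + n) (p(n) = -8 + (-18 + n)*(n + n) = -8 + (-18 + n)*(2*n) = -8 + 2*n*(-18 + n))
p(W) - w = (-8 - 36*(-52) + 2*(-52)²) - 1*55479 = (-8 + 1872 + 2*2704) - 55479 = (-8 + 1872 + 5408) - 55479 = 7272 - 55479 = -48207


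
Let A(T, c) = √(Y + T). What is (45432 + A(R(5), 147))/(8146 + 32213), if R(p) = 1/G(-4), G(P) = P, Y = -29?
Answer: 15144/13453 + I*√13/26906 ≈ 1.1257 + 0.00013401*I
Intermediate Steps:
R(p) = -¼ (R(p) = 1/(-4) = -¼)
A(T, c) = √(-29 + T)
(45432 + A(R(5), 147))/(8146 + 32213) = (45432 + √(-29 - ¼))/(8146 + 32213) = (45432 + √(-117/4))/40359 = (45432 + 3*I*√13/2)*(1/40359) = 15144/13453 + I*√13/26906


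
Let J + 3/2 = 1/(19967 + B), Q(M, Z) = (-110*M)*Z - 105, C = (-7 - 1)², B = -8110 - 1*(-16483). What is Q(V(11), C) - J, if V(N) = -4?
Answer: 795121209/28340 ≈ 28057.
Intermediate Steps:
B = 8373 (B = -8110 + 16483 = 8373)
C = 64 (C = (-8)² = 64)
Q(M, Z) = -105 - 110*M*Z (Q(M, Z) = -110*M*Z - 105 = -105 - 110*M*Z)
J = -42509/28340 (J = -3/2 + 1/(19967 + 8373) = -3/2 + 1/28340 = -42509/28340 ≈ -1.5000)
Q(V(11), C) - J = (-105 - 110*(-4)*64) - 1*(-42509/28340) = (-105 + 28160) + 42509/28340 = 28055 + 42509/28340 = 795121209/28340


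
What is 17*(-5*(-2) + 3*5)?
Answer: 425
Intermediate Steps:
17*(-5*(-2) + 3*5) = 17*(10 + 15) = 17*25 = 425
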